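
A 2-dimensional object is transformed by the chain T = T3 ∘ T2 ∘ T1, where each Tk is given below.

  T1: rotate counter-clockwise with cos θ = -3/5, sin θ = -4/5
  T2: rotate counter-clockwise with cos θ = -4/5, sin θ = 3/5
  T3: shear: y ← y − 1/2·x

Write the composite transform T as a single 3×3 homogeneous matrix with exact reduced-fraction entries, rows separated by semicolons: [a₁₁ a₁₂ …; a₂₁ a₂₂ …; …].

T = [24/25 -7/25 0; -1/5 11/10 0; 0 0 1]

T1 = [-3/5 4/5 0; -4/5 -3/5 0; 0 0 1]
T2·T1 = [24/25 -7/25 0; 7/25 24/25 0; 0 0 1]
T3·…·T1 = [24/25 -7/25 0; -1/5 11/10 0; 0 0 1]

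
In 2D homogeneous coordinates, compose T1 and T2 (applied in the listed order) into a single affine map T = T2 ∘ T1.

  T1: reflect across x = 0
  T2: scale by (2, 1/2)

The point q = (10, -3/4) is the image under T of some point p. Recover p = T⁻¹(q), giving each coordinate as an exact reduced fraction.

p = (-5, -3/2)

T1 = [-1 0 0; 0 1 0; 0 0 1]
T2·T1 = [-2 0 0; 0 1/2 0; 0 0 1]
det M = -1; M⁻¹ = [-1/2 0 0; 0 2 0; 0 0 1]
M⁻¹ · (10, -3/4)ᵀ = (-5, -3/2)ᵀ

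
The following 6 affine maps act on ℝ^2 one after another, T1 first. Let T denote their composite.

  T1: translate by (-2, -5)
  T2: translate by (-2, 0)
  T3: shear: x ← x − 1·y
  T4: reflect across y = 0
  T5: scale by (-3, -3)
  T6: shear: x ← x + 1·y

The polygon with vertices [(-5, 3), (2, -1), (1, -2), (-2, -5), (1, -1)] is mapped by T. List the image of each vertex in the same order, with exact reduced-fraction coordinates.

T1 translate by (-2, -5): (-5, 3) → (-7, -2); (2, -1) → (0, -6); (1, -2) → (-1, -7); (-2, -5) → (-4, -10); (1, -1) → (-1, -6)
T2 translate by (-2, 0): (-7, -2) → (-9, -2); (0, -6) → (-2, -6); (-1, -7) → (-3, -7); (-4, -10) → (-6, -10); (-1, -6) → (-3, -6)
T3 shear: x ← x − 1·y: (-9, -2) → (-7, -2); (-2, -6) → (4, -6); (-3, -7) → (4, -7); (-6, -10) → (4, -10); (-3, -6) → (3, -6)
T4 reflect across y = 0: (-7, -2) → (-7, 2); (4, -6) → (4, 6); (4, -7) → (4, 7); (4, -10) → (4, 10); (3, -6) → (3, 6)
T5 scale by (-3, -3): (-7, 2) → (21, -6); (4, 6) → (-12, -18); (4, 7) → (-12, -21); (4, 10) → (-12, -30); (3, 6) → (-9, -18)
T6 shear: x ← x + 1·y: (21, -6) → (15, -6); (-12, -18) → (-30, -18); (-12, -21) → (-33, -21); (-12, -30) → (-42, -30); (-9, -18) → (-27, -18)

image vertices: (15, -6), (-30, -18), (-33, -21), (-42, -30), (-27, -18)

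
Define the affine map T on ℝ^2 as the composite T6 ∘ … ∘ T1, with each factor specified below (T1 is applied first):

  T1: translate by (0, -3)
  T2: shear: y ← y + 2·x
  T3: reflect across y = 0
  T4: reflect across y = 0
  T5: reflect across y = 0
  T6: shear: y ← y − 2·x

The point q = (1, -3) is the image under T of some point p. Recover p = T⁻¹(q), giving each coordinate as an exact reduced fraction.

T1 = [1 0 0; 0 1 -3; 0 0 1]
T2·T1 = [1 0 0; 2 1 -3; 0 0 1]
T3·…·T1 = [1 0 0; -2 -1 3; 0 0 1]
T4·…·T1 = [1 0 0; 2 1 -3; 0 0 1]
T5·…·T1 = [1 0 0; -2 -1 3; 0 0 1]
T6·…·T1 = [1 0 0; -4 -1 3; 0 0 1]
det M = -1; M⁻¹ = [1 0 0; -4 -1 3; 0 0 1]
M⁻¹ · (1, -3)ᵀ = (1, 2)ᵀ

p = (1, 2)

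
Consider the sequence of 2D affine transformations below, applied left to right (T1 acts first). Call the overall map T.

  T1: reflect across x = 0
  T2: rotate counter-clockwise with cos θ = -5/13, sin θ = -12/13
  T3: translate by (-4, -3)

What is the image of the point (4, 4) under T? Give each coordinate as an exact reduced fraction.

T1 reflect across x = 0: (4, 4) → (-4, 4)
T2 rotate counter-clockwise with cos θ = -5/13, sin θ = -12/13: (-4, 4) → (68/13, 28/13)
T3 translate by (-4, -3): (68/13, 28/13) → (16/13, -11/13)

T(p) = (16/13, -11/13)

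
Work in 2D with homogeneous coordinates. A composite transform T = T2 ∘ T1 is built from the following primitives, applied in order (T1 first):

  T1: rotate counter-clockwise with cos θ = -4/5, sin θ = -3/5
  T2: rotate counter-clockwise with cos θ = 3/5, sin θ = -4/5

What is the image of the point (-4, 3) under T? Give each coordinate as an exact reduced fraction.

T1 rotate counter-clockwise with cos θ = -4/5, sin θ = -3/5: (-4, 3) → (5, 0)
T2 rotate counter-clockwise with cos θ = 3/5, sin θ = -4/5: (5, 0) → (3, -4)

T(p) = (3, -4)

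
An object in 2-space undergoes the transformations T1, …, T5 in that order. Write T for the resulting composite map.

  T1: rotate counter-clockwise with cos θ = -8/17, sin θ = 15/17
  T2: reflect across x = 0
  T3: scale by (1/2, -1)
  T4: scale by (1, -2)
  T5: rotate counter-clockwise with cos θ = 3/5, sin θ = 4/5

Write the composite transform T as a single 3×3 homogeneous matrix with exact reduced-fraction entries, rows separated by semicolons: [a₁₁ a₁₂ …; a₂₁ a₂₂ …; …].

T = [-108/85 173/170 0; 106/85 -18/85 0; 0 0 1]

T1 = [-8/17 -15/17 0; 15/17 -8/17 0; 0 0 1]
T2·T1 = [8/17 15/17 0; 15/17 -8/17 0; 0 0 1]
T3·…·T1 = [4/17 15/34 0; -15/17 8/17 0; 0 0 1]
T4·…·T1 = [4/17 15/34 0; 30/17 -16/17 0; 0 0 1]
T5·…·T1 = [-108/85 173/170 0; 106/85 -18/85 0; 0 0 1]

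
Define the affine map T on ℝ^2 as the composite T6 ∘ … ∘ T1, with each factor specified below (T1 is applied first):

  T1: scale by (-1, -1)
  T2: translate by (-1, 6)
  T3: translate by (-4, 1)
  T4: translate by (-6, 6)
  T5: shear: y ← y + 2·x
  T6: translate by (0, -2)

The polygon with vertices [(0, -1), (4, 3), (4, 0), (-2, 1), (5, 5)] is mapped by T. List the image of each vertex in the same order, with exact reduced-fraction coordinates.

image vertices: (-11, -10), (-15, -22), (-15, -19), (-9, -8), (-16, -26)

T1 scale by (-1, -1): (0, -1) → (0, 1); (4, 3) → (-4, -3); (4, 0) → (-4, 0); (-2, 1) → (2, -1); (5, 5) → (-5, -5)
T2 translate by (-1, 6): (0, 1) → (-1, 7); (-4, -3) → (-5, 3); (-4, 0) → (-5, 6); (2, -1) → (1, 5); (-5, -5) → (-6, 1)
T3 translate by (-4, 1): (-1, 7) → (-5, 8); (-5, 3) → (-9, 4); (-5, 6) → (-9, 7); (1, 5) → (-3, 6); (-6, 1) → (-10, 2)
T4 translate by (-6, 6): (-5, 8) → (-11, 14); (-9, 4) → (-15, 10); (-9, 7) → (-15, 13); (-3, 6) → (-9, 12); (-10, 2) → (-16, 8)
T5 shear: y ← y + 2·x: (-11, 14) → (-11, -8); (-15, 10) → (-15, -20); (-15, 13) → (-15, -17); (-9, 12) → (-9, -6); (-16, 8) → (-16, -24)
T6 translate by (0, -2): (-11, -8) → (-11, -10); (-15, -20) → (-15, -22); (-15, -17) → (-15, -19); (-9, -6) → (-9, -8); (-16, -24) → (-16, -26)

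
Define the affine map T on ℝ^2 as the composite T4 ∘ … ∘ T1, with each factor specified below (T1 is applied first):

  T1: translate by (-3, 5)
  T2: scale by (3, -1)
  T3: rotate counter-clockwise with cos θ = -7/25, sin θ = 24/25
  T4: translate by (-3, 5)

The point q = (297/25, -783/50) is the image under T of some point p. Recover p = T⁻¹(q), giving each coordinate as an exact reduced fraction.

T1 = [1 0 -3; 0 1 5; 0 0 1]
T2·T1 = [3 0 -9; 0 -1 -5; 0 0 1]
T3·…·T1 = [-21/25 24/25 183/25; 72/25 7/25 -181/25; 0 0 1]
T4·…·T1 = [-21/25 24/25 108/25; 72/25 7/25 -56/25; 0 0 1]
det M = -3; M⁻¹ = [-7/75 8/25 28/25; 24/25 7/25 -88/25; 0 0 1]
M⁻¹ · (297/25, -783/50)ᵀ = (-5, 7/2)ᵀ

p = (-5, 7/2)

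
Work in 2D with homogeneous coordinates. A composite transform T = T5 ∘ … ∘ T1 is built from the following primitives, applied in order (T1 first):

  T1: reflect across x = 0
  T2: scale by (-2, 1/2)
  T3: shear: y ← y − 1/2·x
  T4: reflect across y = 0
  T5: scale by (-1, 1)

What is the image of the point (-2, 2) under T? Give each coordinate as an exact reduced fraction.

T(p) = (4, -3)

T1 reflect across x = 0: (-2, 2) → (2, 2)
T2 scale by (-2, 1/2): (2, 2) → (-4, 1)
T3 shear: y ← y − 1/2·x: (-4, 1) → (-4, 3)
T4 reflect across y = 0: (-4, 3) → (-4, -3)
T5 scale by (-1, 1): (-4, -3) → (4, -3)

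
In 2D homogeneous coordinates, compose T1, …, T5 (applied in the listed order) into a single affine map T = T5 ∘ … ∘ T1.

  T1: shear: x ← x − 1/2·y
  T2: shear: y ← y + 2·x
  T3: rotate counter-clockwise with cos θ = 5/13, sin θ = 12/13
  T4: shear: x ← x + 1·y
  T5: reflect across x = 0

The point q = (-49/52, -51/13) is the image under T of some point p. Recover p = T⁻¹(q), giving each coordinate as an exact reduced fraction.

T1 = [1 -1/2 0; 0 1 0; 0 0 1]
T2·T1 = [1 -1/2 0; 2 0 0; 0 0 1]
T3·…·T1 = [-19/13 -5/26 0; 22/13 -6/13 0; 0 0 1]
T4·…·T1 = [3/13 -17/26 0; 22/13 -6/13 0; 0 0 1]
T5·…·T1 = [-3/13 17/26 0; 22/13 -6/13 0; 0 0 1]
det M = -1; M⁻¹ = [6/13 17/26 0; 22/13 3/13 0; 0 0 1]
M⁻¹ · (-49/52, -51/13)ᵀ = (-3, -5/2)ᵀ

p = (-3, -5/2)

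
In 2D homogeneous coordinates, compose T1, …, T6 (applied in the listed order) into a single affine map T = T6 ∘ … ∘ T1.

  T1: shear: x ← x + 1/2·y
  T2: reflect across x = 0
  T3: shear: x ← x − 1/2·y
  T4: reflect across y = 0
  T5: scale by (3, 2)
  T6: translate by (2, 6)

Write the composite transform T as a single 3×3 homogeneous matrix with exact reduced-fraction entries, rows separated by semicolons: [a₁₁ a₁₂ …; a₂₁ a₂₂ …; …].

T = [-3 -3 2; 0 -2 6; 0 0 1]

T1 = [1 1/2 0; 0 1 0; 0 0 1]
T2·T1 = [-1 -1/2 0; 0 1 0; 0 0 1]
T3·…·T1 = [-1 -1 0; 0 1 0; 0 0 1]
T4·…·T1 = [-1 -1 0; 0 -1 0; 0 0 1]
T5·…·T1 = [-3 -3 0; 0 -2 0; 0 0 1]
T6·…·T1 = [-3 -3 2; 0 -2 6; 0 0 1]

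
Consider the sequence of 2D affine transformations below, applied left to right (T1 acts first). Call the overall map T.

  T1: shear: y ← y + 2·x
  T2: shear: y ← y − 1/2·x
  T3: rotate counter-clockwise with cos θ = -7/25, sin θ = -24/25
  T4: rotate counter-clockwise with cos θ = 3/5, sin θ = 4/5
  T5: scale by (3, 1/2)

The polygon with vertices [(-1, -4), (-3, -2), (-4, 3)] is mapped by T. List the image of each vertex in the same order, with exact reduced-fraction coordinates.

T1 shear: y ← y + 2·x: (-1, -4) → (-1, -6); (-3, -2) → (-3, -8); (-4, 3) → (-4, -5)
T2 shear: y ← y − 1/2·x: (-1, -6) → (-1, -11/2); (-3, -8) → (-3, -13/2); (-4, -5) → (-4, -3)
T3 rotate counter-clockwise with cos θ = -7/25, sin θ = -24/25: (-1, -11/2) → (-5, 5/2); (-3, -13/2) → (-27/5, 47/10); (-4, -3) → (-44/25, 117/25)
T4 rotate counter-clockwise with cos θ = 3/5, sin θ = 4/5: (-5, 5/2) → (-5, -5/2); (-27/5, 47/10) → (-7, -3/2); (-44/25, 117/25) → (-24/5, 7/5)
T5 scale by (3, 1/2): (-5, -5/2) → (-15, -5/4); (-7, -3/2) → (-21, -3/4); (-24/5, 7/5) → (-72/5, 7/10)

image vertices: (-15, -5/4), (-21, -3/4), (-72/5, 7/10)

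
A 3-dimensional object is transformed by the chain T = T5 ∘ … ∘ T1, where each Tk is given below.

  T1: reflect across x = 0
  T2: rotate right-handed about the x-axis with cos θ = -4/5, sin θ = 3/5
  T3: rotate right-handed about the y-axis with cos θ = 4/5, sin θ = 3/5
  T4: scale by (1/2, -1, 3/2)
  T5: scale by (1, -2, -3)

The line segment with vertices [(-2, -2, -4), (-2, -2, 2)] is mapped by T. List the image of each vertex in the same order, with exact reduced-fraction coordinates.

T1 reflect across x = 0: (-2, -2, -4) → (2, -2, -4); (-2, -2, 2) → (2, -2, 2)
T2 rotate right-handed about the x-axis with cos θ = -4/5, sin θ = 3/5: (2, -2, -4) → (2, 4, 2); (2, -2, 2) → (2, 2/5, -14/5)
T3 rotate right-handed about the y-axis with cos θ = 4/5, sin θ = 3/5: (2, 4, 2) → (14/5, 4, 2/5); (2, 2/5, -14/5) → (-2/25, 2/5, -86/25)
T4 scale by (1/2, -1, 3/2): (14/5, 4, 2/5) → (7/5, -4, 3/5); (-2/25, 2/5, -86/25) → (-1/25, -2/5, -129/25)
T5 scale by (1, -2, -3): (7/5, -4, 3/5) → (7/5, 8, -9/5); (-1/25, -2/5, -129/25) → (-1/25, 4/5, 387/25)

image vertices: (7/5, 8, -9/5), (-1/25, 4/5, 387/25)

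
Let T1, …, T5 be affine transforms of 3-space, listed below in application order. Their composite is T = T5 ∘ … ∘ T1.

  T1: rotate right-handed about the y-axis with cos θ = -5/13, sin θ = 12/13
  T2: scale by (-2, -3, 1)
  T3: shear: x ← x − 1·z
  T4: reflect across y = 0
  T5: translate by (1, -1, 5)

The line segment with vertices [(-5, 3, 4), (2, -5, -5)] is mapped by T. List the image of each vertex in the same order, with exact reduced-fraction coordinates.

image vertices: (-173/13, 8, 105/13), (152/13, -16, 66/13)

T1 rotate right-handed about the y-axis with cos θ = -5/13, sin θ = 12/13: (-5, 3, 4) → (73/13, 3, 40/13); (2, -5, -5) → (-70/13, -5, 1/13)
T2 scale by (-2, -3, 1): (73/13, 3, 40/13) → (-146/13, -9, 40/13); (-70/13, -5, 1/13) → (140/13, 15, 1/13)
T3 shear: x ← x − 1·z: (-146/13, -9, 40/13) → (-186/13, -9, 40/13); (140/13, 15, 1/13) → (139/13, 15, 1/13)
T4 reflect across y = 0: (-186/13, -9, 40/13) → (-186/13, 9, 40/13); (139/13, 15, 1/13) → (139/13, -15, 1/13)
T5 translate by (1, -1, 5): (-186/13, 9, 40/13) → (-173/13, 8, 105/13); (139/13, -15, 1/13) → (152/13, -16, 66/13)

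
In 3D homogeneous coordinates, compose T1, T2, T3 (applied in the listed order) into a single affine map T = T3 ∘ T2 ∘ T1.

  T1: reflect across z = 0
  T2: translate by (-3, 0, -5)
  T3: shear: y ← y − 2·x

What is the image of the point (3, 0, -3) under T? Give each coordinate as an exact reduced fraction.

T(p) = (0, 0, -2)

T1 reflect across z = 0: (3, 0, -3) → (3, 0, 3)
T2 translate by (-3, 0, -5): (3, 0, 3) → (0, 0, -2)
T3 shear: y ← y − 2·x: (0, 0, -2) → (0, 0, -2)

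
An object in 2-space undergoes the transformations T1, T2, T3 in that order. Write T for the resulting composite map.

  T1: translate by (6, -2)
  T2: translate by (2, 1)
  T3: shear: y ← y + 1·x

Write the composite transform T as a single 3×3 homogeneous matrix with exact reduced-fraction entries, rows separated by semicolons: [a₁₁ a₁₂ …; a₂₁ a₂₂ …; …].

T = [1 0 8; 1 1 7; 0 0 1]

T1 = [1 0 6; 0 1 -2; 0 0 1]
T2·T1 = [1 0 8; 0 1 -1; 0 0 1]
T3·…·T1 = [1 0 8; 1 1 7; 0 0 1]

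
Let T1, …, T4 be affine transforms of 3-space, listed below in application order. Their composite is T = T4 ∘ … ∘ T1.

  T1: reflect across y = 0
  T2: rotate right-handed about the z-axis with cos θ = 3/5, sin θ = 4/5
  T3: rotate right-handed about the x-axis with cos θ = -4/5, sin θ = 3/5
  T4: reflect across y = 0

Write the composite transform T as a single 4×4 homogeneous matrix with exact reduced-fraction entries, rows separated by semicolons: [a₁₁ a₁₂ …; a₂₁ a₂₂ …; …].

T1 = [1 0 0 0; 0 -1 0 0; 0 0 1 0; 0 0 0 1]
T2·T1 = [3/5 4/5 0 0; 4/5 -3/5 0 0; 0 0 1 0; 0 0 0 1]
T3·…·T1 = [3/5 4/5 0 0; -16/25 12/25 -3/5 0; 12/25 -9/25 -4/5 0; 0 0 0 1]
T4·…·T1 = [3/5 4/5 0 0; 16/25 -12/25 3/5 0; 12/25 -9/25 -4/5 0; 0 0 0 1]

T = [3/5 4/5 0 0; 16/25 -12/25 3/5 0; 12/25 -9/25 -4/5 0; 0 0 0 1]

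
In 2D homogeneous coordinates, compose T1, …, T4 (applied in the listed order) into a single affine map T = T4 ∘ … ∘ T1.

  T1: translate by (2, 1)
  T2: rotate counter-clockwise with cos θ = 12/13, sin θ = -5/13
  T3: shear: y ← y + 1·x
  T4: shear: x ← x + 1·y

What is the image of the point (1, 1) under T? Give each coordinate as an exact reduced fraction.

T(p) = (101/13, 55/13)

T1 translate by (2, 1): (1, 1) → (3, 2)
T2 rotate counter-clockwise with cos θ = 12/13, sin θ = -5/13: (3, 2) → (46/13, 9/13)
T3 shear: y ← y + 1·x: (46/13, 9/13) → (46/13, 55/13)
T4 shear: x ← x + 1·y: (46/13, 55/13) → (101/13, 55/13)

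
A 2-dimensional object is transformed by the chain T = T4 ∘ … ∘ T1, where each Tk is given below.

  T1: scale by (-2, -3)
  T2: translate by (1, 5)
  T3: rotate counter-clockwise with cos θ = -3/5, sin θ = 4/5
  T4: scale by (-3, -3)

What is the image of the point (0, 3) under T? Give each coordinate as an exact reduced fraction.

T(p) = (-39/5, -48/5)

T1 scale by (-2, -3): (0, 3) → (0, -9)
T2 translate by (1, 5): (0, -9) → (1, -4)
T3 rotate counter-clockwise with cos θ = -3/5, sin θ = 4/5: (1, -4) → (13/5, 16/5)
T4 scale by (-3, -3): (13/5, 16/5) → (-39/5, -48/5)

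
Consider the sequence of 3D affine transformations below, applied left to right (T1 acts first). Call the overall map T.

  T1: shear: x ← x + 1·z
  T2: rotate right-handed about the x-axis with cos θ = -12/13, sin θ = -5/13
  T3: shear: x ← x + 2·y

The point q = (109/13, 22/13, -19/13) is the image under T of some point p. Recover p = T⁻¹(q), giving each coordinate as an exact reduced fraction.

T1 = [1 0 1 0; 0 1 0 0; 0 0 1 0; 0 0 0 1]
T2·T1 = [1 0 1 0; 0 -12/13 5/13 0; 0 -5/13 -12/13 0; 0 0 0 1]
T3·…·T1 = [1 -24/13 23/13 0; 0 -12/13 5/13 0; 0 -5/13 -12/13 0; 0 0 0 1]
det M = 1; M⁻¹ = [1 -31/13 12/13 0; 0 -12/13 -5/13 0; 0 5/13 -12/13 0; 0 0 0 1]
M⁻¹ · (109/13, 22/13, -19/13)ᵀ = (3, -1, 2)ᵀ

p = (3, -1, 2)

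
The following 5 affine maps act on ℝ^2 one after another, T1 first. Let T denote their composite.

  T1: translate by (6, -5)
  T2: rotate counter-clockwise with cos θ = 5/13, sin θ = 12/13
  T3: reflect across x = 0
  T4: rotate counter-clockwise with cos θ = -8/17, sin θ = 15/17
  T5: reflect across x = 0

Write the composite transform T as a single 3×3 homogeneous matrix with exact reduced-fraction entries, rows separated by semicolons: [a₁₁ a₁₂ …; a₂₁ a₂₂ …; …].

T = [140/221 171/221 -15/221; -171/221 140/221 -1726/221; 0 0 1]

T1 = [1 0 6; 0 1 -5; 0 0 1]
T2·T1 = [5/13 -12/13 90/13; 12/13 5/13 47/13; 0 0 1]
T3·…·T1 = [-5/13 12/13 -90/13; 12/13 5/13 47/13; 0 0 1]
T4·…·T1 = [-140/221 -171/221 15/221; -171/221 140/221 -1726/221; 0 0 1]
T5·…·T1 = [140/221 171/221 -15/221; -171/221 140/221 -1726/221; 0 0 1]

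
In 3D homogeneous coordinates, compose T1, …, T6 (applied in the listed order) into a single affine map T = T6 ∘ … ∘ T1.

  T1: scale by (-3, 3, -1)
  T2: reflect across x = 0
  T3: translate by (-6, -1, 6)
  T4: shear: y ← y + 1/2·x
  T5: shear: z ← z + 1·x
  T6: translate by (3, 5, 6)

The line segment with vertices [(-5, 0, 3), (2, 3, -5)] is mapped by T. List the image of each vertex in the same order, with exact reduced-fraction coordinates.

T1 scale by (-3, 3, -1): (-5, 0, 3) → (15, 0, -3); (2, 3, -5) → (-6, 9, 5)
T2 reflect across x = 0: (15, 0, -3) → (-15, 0, -3); (-6, 9, 5) → (6, 9, 5)
T3 translate by (-6, -1, 6): (-15, 0, -3) → (-21, -1, 3); (6, 9, 5) → (0, 8, 11)
T4 shear: y ← y + 1/2·x: (-21, -1, 3) → (-21, -23/2, 3); (0, 8, 11) → (0, 8, 11)
T5 shear: z ← z + 1·x: (-21, -23/2, 3) → (-21, -23/2, -18); (0, 8, 11) → (0, 8, 11)
T6 translate by (3, 5, 6): (-21, -23/2, -18) → (-18, -13/2, -12); (0, 8, 11) → (3, 13, 17)

image vertices: (-18, -13/2, -12), (3, 13, 17)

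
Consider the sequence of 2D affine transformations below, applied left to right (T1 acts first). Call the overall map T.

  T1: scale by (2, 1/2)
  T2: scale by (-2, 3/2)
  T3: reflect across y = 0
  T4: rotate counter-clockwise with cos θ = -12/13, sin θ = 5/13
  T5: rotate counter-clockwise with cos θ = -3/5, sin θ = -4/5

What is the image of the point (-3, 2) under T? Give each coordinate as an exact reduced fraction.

T1 scale by (2, 1/2): (-3, 2) → (-6, 1)
T2 scale by (-2, 3/2): (-6, 1) → (12, 3/2)
T3 reflect across y = 0: (12, 3/2) → (12, -3/2)
T4 rotate counter-clockwise with cos θ = -12/13, sin θ = 5/13: (12, -3/2) → (-21/2, 6)
T5 rotate counter-clockwise with cos θ = -3/5, sin θ = -4/5: (-21/2, 6) → (111/10, 24/5)

T(p) = (111/10, 24/5)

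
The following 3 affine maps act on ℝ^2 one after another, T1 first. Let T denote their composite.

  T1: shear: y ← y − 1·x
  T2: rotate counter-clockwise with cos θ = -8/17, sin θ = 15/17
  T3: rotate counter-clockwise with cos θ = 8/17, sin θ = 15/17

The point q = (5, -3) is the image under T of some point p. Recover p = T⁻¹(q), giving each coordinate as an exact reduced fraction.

T1 = [1 0 0; -1 1 0; 0 0 1]
T2·T1 = [7/17 -15/17 0; 23/17 -8/17 0; 0 0 1]
T3·…·T1 = [-1 0 0; 1 -1 0; 0 0 1]
det M = 1; M⁻¹ = [-1 0 0; -1 -1 0; 0 0 1]
M⁻¹ · (5, -3)ᵀ = (-5, -2)ᵀ

p = (-5, -2)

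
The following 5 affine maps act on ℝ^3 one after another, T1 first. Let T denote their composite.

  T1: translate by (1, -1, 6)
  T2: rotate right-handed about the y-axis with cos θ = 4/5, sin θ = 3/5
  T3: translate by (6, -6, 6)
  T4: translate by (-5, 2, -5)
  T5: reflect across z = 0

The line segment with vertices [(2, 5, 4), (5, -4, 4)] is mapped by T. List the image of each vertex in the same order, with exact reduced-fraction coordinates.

T1 translate by (1, -1, 6): (2, 5, 4) → (3, 4, 10); (5, -4, 4) → (6, -5, 10)
T2 rotate right-handed about the y-axis with cos θ = 4/5, sin θ = 3/5: (3, 4, 10) → (42/5, 4, 31/5); (6, -5, 10) → (54/5, -5, 22/5)
T3 translate by (6, -6, 6): (42/5, 4, 31/5) → (72/5, -2, 61/5); (54/5, -5, 22/5) → (84/5, -11, 52/5)
T4 translate by (-5, 2, -5): (72/5, -2, 61/5) → (47/5, 0, 36/5); (84/5, -11, 52/5) → (59/5, -9, 27/5)
T5 reflect across z = 0: (47/5, 0, 36/5) → (47/5, 0, -36/5); (59/5, -9, 27/5) → (59/5, -9, -27/5)

image vertices: (47/5, 0, -36/5), (59/5, -9, -27/5)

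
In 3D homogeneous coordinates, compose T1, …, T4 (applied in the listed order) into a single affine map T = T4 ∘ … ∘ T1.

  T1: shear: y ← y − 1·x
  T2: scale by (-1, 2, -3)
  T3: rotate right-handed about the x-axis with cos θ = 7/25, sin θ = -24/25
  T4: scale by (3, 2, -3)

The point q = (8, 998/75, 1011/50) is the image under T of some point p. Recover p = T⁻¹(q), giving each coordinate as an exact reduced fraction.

T1 = [1 0 0 0; -1 1 0 0; 0 0 1 0; 0 0 0 1]
T2·T1 = [-1 0 0 0; -2 2 0 0; 0 0 -3 0; 0 0 0 1]
T3·…·T1 = [-1 0 0 0; -14/25 14/25 -72/25 0; 48/25 -48/25 -21/25 0; 0 0 0 1]
T4·…·T1 = [-3 0 0 0; -28/25 28/25 -144/25 0; -144/25 144/25 63/25 0; 0 0 0 1]
det M = -108; M⁻¹ = [-1/3 0 0 0; -1/3 7/100 4/25 0; 0 -4/25 7/225 0; 0 0 0 1]
M⁻¹ · (8, 998/75, 1011/50)ᵀ = (-8/3, 3/2, -3/2)ᵀ

p = (-8/3, 3/2, -3/2)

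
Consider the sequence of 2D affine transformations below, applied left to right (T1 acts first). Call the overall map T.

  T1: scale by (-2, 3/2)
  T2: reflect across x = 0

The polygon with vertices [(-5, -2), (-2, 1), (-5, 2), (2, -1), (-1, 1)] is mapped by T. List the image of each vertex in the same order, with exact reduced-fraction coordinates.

T1 scale by (-2, 3/2): (-5, -2) → (10, -3); (-2, 1) → (4, 3/2); (-5, 2) → (10, 3); (2, -1) → (-4, -3/2); (-1, 1) → (2, 3/2)
T2 reflect across x = 0: (10, -3) → (-10, -3); (4, 3/2) → (-4, 3/2); (10, 3) → (-10, 3); (-4, -3/2) → (4, -3/2); (2, 3/2) → (-2, 3/2)

image vertices: (-10, -3), (-4, 3/2), (-10, 3), (4, -3/2), (-2, 3/2)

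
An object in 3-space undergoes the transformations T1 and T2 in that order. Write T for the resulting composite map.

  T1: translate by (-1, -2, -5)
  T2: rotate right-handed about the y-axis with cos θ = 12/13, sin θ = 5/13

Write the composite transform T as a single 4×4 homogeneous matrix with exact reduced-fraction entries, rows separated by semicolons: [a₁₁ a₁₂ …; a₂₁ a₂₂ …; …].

T = [12/13 0 5/13 -37/13; 0 1 0 -2; -5/13 0 12/13 -55/13; 0 0 0 1]

T1 = [1 0 0 -1; 0 1 0 -2; 0 0 1 -5; 0 0 0 1]
T2·T1 = [12/13 0 5/13 -37/13; 0 1 0 -2; -5/13 0 12/13 -55/13; 0 0 0 1]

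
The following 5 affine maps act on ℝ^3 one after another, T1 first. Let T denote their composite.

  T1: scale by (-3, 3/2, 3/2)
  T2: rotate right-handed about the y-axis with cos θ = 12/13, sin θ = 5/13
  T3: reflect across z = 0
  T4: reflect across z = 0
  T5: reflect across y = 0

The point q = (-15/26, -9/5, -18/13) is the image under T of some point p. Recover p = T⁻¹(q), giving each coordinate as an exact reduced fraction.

p = (0, 6/5, -1)

T1 = [-3 0 0 0; 0 3/2 0 0; 0 0 3/2 0; 0 0 0 1]
T2·T1 = [-36/13 0 15/26 0; 0 3/2 0 0; 15/13 0 18/13 0; 0 0 0 1]
T3·…·T1 = [-36/13 0 15/26 0; 0 3/2 0 0; -15/13 0 -18/13 0; 0 0 0 1]
T4·…·T1 = [-36/13 0 15/26 0; 0 3/2 0 0; 15/13 0 18/13 0; 0 0 0 1]
T5·…·T1 = [-36/13 0 15/26 0; 0 -3/2 0 0; 15/13 0 18/13 0; 0 0 0 1]
det M = 27/4; M⁻¹ = [-4/13 0 5/39 0; 0 -2/3 0 0; 10/39 0 8/13 0; 0 0 0 1]
M⁻¹ · (-15/26, -9/5, -18/13)ᵀ = (0, 6/5, -1)ᵀ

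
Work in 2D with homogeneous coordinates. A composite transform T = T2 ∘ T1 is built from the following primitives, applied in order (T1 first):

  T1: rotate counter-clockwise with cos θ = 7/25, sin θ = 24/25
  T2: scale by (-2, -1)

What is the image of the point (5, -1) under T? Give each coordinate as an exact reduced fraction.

T1 rotate counter-clockwise with cos θ = 7/25, sin θ = 24/25: (5, -1) → (59/25, 113/25)
T2 scale by (-2, -1): (59/25, 113/25) → (-118/25, -113/25)

T(p) = (-118/25, -113/25)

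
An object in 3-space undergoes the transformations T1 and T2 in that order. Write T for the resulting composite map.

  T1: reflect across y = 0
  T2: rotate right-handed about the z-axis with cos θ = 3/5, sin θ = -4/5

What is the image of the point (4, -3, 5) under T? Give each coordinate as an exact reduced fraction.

T1 reflect across y = 0: (4, -3, 5) → (4, 3, 5)
T2 rotate right-handed about the z-axis with cos θ = 3/5, sin θ = -4/5: (4, 3, 5) → (24/5, -7/5, 5)

T(p) = (24/5, -7/5, 5)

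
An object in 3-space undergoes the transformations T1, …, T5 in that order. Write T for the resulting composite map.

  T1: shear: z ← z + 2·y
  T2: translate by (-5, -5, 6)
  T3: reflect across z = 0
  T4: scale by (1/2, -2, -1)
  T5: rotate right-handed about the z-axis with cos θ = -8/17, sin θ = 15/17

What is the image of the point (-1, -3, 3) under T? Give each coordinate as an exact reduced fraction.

T(p) = (-216/17, -173/17, 3)

T1 shear: z ← z + 2·y: (-1, -3, 3) → (-1, -3, -3)
T2 translate by (-5, -5, 6): (-1, -3, -3) → (-6, -8, 3)
T3 reflect across z = 0: (-6, -8, 3) → (-6, -8, -3)
T4 scale by (1/2, -2, -1): (-6, -8, -3) → (-3, 16, 3)
T5 rotate right-handed about the z-axis with cos θ = -8/17, sin θ = 15/17: (-3, 16, 3) → (-216/17, -173/17, 3)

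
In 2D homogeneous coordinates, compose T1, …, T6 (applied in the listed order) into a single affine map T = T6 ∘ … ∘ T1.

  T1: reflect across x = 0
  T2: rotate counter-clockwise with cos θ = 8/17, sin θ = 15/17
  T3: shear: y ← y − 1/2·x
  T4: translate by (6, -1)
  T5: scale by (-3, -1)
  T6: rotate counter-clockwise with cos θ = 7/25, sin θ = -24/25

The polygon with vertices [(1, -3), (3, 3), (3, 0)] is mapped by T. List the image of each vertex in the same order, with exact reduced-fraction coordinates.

image vertices: (-1131/425, 21059/850), (-609/425, 4801/850), (-438/425, 5966/425)

T1 reflect across x = 0: (1, -3) → (-1, -3); (3, 3) → (-3, 3); (3, 0) → (-3, 0)
T2 rotate counter-clockwise with cos θ = 8/17, sin θ = 15/17: (-1, -3) → (37/17, -39/17); (-3, 3) → (-69/17, -21/17); (-3, 0) → (-24/17, -45/17)
T3 shear: y ← y − 1/2·x: (37/17, -39/17) → (37/17, -115/34); (-69/17, -21/17) → (-69/17, 27/34); (-24/17, -45/17) → (-24/17, -33/17)
T4 translate by (6, -1): (37/17, -115/34) → (139/17, -149/34); (-69/17, 27/34) → (33/17, -7/34); (-24/17, -33/17) → (78/17, -50/17)
T5 scale by (-3, -1): (139/17, -149/34) → (-417/17, 149/34); (33/17, -7/34) → (-99/17, 7/34); (78/17, -50/17) → (-234/17, 50/17)
T6 rotate counter-clockwise with cos θ = 7/25, sin θ = -24/25: (-417/17, 149/34) → (-1131/425, 21059/850); (-99/17, 7/34) → (-609/425, 4801/850); (-234/17, 50/17) → (-438/425, 5966/425)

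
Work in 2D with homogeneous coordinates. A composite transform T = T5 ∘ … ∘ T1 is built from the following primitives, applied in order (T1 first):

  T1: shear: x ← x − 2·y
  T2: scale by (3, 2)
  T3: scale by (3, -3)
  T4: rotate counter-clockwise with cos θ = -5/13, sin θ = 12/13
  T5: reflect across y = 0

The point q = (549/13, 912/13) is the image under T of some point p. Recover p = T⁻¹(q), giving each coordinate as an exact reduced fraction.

T1 = [1 -2 0; 0 1 0; 0 0 1]
T2·T1 = [3 -6 0; 0 2 0; 0 0 1]
T3·…·T1 = [9 -18 0; 0 -6 0; 0 0 1]
T4·…·T1 = [-45/13 162/13 0; 108/13 -186/13 0; 0 0 1]
T5·…·T1 = [-45/13 162/13 0; -108/13 186/13 0; 0 0 1]
det M = 54; M⁻¹ = [31/117 -3/13 0; 2/13 -5/78 0; 0 0 1]
M⁻¹ · (549/13, 912/13)ᵀ = (-5, 2)ᵀ

p = (-5, 2)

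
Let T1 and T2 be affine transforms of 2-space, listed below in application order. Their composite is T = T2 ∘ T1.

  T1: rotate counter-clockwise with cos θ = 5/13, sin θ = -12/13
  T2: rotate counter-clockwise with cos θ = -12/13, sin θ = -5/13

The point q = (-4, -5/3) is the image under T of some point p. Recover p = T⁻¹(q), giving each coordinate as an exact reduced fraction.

T1 = [5/13 12/13 0; -12/13 5/13 0; 0 0 1]
T2·T1 = [-120/169 -119/169 0; 119/169 -120/169 0; 0 0 1]
det M = 1; M⁻¹ = [-120/169 119/169 0; -119/169 -120/169 0; 0 0 1]
M⁻¹ · (-4, -5/3)ᵀ = (5/3, 4)ᵀ

p = (5/3, 4)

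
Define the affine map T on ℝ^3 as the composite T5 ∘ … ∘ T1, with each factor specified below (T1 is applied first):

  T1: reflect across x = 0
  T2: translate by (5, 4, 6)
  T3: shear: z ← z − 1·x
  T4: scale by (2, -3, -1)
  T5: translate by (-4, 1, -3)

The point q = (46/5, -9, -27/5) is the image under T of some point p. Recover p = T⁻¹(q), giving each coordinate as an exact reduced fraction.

T1 = [-1 0 0 0; 0 1 0 0; 0 0 1 0; 0 0 0 1]
T2·T1 = [-1 0 0 5; 0 1 0 4; 0 0 1 6; 0 0 0 1]
T3·…·T1 = [-1 0 0 5; 0 1 0 4; 1 0 1 1; 0 0 0 1]
T4·…·T1 = [-2 0 0 10; 0 -3 0 -12; -1 0 -1 -1; 0 0 0 1]
T5·…·T1 = [-2 0 0 6; 0 -3 0 -11; -1 0 -1 -4; 0 0 0 1]
det M = -6; M⁻¹ = [-1/2 0 0 3; 0 -1/3 0 -11/3; 1/2 0 -1 -7; 0 0 0 1]
M⁻¹ · (46/5, -9, -27/5)ᵀ = (-8/5, -2/3, 3)ᵀ

p = (-8/5, -2/3, 3)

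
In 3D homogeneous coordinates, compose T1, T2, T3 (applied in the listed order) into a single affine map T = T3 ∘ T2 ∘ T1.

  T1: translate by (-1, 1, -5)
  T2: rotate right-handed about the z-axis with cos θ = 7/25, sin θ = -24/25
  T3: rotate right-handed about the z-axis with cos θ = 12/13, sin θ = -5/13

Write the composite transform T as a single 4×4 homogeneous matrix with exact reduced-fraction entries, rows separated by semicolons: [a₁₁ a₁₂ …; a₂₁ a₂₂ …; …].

T = [-36/325 323/325 0 359/325; -323/325 -36/325 0 287/325; 0 0 1 -5; 0 0 0 1]

T1 = [1 0 0 -1; 0 1 0 1; 0 0 1 -5; 0 0 0 1]
T2·T1 = [7/25 24/25 0 17/25; -24/25 7/25 0 31/25; 0 0 1 -5; 0 0 0 1]
T3·…·T1 = [-36/325 323/325 0 359/325; -323/325 -36/325 0 287/325; 0 0 1 -5; 0 0 0 1]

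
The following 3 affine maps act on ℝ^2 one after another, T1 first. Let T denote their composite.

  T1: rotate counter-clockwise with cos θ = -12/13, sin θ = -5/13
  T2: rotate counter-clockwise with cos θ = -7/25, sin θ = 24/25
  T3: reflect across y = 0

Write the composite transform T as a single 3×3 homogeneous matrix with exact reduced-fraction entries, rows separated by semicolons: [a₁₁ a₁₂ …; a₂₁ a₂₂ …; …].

T = [204/325 253/325 0; 253/325 -204/325 0; 0 0 1]

T1 = [-12/13 5/13 0; -5/13 -12/13 0; 0 0 1]
T2·T1 = [204/325 253/325 0; -253/325 204/325 0; 0 0 1]
T3·…·T1 = [204/325 253/325 0; 253/325 -204/325 0; 0 0 1]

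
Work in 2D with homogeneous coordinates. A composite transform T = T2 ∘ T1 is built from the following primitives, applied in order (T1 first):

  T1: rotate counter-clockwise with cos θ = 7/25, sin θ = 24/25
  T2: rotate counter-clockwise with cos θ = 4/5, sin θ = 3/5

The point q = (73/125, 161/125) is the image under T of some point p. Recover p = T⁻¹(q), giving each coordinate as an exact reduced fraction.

T1 = [7/25 -24/25 0; 24/25 7/25 0; 0 0 1]
T2·T1 = [-44/125 -117/125 0; 117/125 -44/125 0; 0 0 1]
det M = 1; M⁻¹ = [-44/125 117/125 0; -117/125 -44/125 0; 0 0 1]
M⁻¹ · (73/125, 161/125)ᵀ = (1, -1)ᵀ

p = (1, -1)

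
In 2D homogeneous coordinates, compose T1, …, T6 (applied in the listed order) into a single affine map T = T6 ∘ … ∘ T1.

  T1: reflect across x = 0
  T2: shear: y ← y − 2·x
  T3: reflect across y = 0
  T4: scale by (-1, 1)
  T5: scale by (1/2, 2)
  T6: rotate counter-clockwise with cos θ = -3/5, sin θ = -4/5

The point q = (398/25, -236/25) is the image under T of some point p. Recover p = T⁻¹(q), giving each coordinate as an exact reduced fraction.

p = (-4, -6/5)

T1 = [-1 0 0; 0 1 0; 0 0 1]
T2·T1 = [-1 0 0; 2 1 0; 0 0 1]
T3·…·T1 = [-1 0 0; -2 -1 0; 0 0 1]
T4·…·T1 = [1 0 0; -2 -1 0; 0 0 1]
T5·…·T1 = [1/2 0 0; -4 -2 0; 0 0 1]
T6·…·T1 = [-7/2 -8/5 0; 2 6/5 0; 0 0 1]
det M = -1; M⁻¹ = [-6/5 -8/5 0; 2 7/2 0; 0 0 1]
M⁻¹ · (398/25, -236/25)ᵀ = (-4, -6/5)ᵀ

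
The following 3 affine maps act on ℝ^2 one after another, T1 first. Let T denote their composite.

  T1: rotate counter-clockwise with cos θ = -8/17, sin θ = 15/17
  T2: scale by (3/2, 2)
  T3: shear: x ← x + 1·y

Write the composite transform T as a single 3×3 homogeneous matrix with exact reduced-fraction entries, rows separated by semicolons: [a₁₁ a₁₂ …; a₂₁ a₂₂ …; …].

T1 = [-8/17 -15/17 0; 15/17 -8/17 0; 0 0 1]
T2·T1 = [-12/17 -45/34 0; 30/17 -16/17 0; 0 0 1]
T3·…·T1 = [18/17 -77/34 0; 30/17 -16/17 0; 0 0 1]

T = [18/17 -77/34 0; 30/17 -16/17 0; 0 0 1]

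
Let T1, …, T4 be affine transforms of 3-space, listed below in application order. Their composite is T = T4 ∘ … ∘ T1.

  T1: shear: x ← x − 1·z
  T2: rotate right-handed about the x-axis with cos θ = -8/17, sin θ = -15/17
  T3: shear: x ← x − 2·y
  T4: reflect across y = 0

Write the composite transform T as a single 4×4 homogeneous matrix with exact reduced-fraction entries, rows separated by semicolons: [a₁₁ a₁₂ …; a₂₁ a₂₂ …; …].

T1 = [1 0 -1 0; 0 1 0 0; 0 0 1 0; 0 0 0 1]
T2·T1 = [1 0 -1 0; 0 -8/17 15/17 0; 0 -15/17 -8/17 0; 0 0 0 1]
T3·…·T1 = [1 16/17 -47/17 0; 0 -8/17 15/17 0; 0 -15/17 -8/17 0; 0 0 0 1]
T4·…·T1 = [1 16/17 -47/17 0; 0 8/17 -15/17 0; 0 -15/17 -8/17 0; 0 0 0 1]

T = [1 16/17 -47/17 0; 0 8/17 -15/17 0; 0 -15/17 -8/17 0; 0 0 0 1]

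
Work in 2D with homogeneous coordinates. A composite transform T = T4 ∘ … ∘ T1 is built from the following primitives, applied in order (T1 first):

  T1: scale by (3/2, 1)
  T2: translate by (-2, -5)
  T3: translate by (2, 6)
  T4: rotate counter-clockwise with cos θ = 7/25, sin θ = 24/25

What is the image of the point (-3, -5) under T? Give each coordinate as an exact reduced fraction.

T1 scale by (3/2, 1): (-3, -5) → (-9/2, -5)
T2 translate by (-2, -5): (-9/2, -5) → (-13/2, -10)
T3 translate by (2, 6): (-13/2, -10) → (-9/2, -4)
T4 rotate counter-clockwise with cos θ = 7/25, sin θ = 24/25: (-9/2, -4) → (129/50, -136/25)

T(p) = (129/50, -136/25)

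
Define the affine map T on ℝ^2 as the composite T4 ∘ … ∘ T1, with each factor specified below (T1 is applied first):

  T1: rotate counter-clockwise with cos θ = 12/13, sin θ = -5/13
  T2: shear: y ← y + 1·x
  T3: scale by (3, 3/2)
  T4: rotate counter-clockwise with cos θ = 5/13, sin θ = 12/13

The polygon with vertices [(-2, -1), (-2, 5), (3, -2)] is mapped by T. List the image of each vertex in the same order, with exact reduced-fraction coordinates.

image vertices: (123/169, -2553/338), (-1263/169, 1137/338), (48/13, 129/26)

T1 rotate counter-clockwise with cos θ = 12/13, sin θ = -5/13: (-2, -1) → (-29/13, -2/13); (-2, 5) → (1/13, 70/13); (3, -2) → (2, -3)
T2 shear: y ← y + 1·x: (-29/13, -2/13) → (-29/13, -31/13); (1/13, 70/13) → (1/13, 71/13); (2, -3) → (2, -1)
T3 scale by (3, 3/2): (-29/13, -31/13) → (-87/13, -93/26); (1/13, 71/13) → (3/13, 213/26); (2, -1) → (6, -3/2)
T4 rotate counter-clockwise with cos θ = 5/13, sin θ = 12/13: (-87/13, -93/26) → (123/169, -2553/338); (3/13, 213/26) → (-1263/169, 1137/338); (6, -3/2) → (48/13, 129/26)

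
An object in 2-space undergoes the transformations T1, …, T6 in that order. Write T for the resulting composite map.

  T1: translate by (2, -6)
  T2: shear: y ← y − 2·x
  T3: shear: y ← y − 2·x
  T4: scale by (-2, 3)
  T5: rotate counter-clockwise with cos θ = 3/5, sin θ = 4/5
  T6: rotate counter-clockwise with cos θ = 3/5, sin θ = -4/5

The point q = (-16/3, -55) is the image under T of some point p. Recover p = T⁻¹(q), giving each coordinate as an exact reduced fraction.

p = (2/3, -5/3)

T1 = [1 0 2; 0 1 -6; 0 0 1]
T2·T1 = [1 0 2; -2 1 -10; 0 0 1]
T3·…·T1 = [1 0 2; -4 1 -14; 0 0 1]
T4·…·T1 = [-2 0 -4; -12 3 -42; 0 0 1]
T5·…·T1 = [42/5 -12/5 156/5; -44/5 9/5 -142/5; 0 0 1]
T6·…·T1 = [-2 0 -4; -12 3 -42; 0 0 1]
det M = -6; M⁻¹ = [-1/2 0 -2; -2 1/3 6; 0 0 1]
M⁻¹ · (-16/3, -55)ᵀ = (2/3, -5/3)ᵀ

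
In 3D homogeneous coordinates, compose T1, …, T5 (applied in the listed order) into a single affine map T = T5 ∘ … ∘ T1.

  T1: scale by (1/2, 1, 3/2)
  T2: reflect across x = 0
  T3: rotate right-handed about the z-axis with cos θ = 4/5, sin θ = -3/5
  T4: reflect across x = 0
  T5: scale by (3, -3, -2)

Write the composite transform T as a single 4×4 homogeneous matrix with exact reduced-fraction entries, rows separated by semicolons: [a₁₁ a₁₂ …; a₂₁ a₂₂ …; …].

T = [6/5 -9/5 0 0; -9/10 -12/5 0 0; 0 0 -3 0; 0 0 0 1]

T1 = [1/2 0 0 0; 0 1 0 0; 0 0 3/2 0; 0 0 0 1]
T2·T1 = [-1/2 0 0 0; 0 1 0 0; 0 0 3/2 0; 0 0 0 1]
T3·…·T1 = [-2/5 3/5 0 0; 3/10 4/5 0 0; 0 0 3/2 0; 0 0 0 1]
T4·…·T1 = [2/5 -3/5 0 0; 3/10 4/5 0 0; 0 0 3/2 0; 0 0 0 1]
T5·…·T1 = [6/5 -9/5 0 0; -9/10 -12/5 0 0; 0 0 -3 0; 0 0 0 1]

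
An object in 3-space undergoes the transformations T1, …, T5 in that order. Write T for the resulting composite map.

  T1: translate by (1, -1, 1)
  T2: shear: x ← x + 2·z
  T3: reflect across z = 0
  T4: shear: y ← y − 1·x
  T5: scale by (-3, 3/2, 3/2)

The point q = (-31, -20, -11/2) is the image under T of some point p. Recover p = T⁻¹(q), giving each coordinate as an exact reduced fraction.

p = (2, -2, 8/3)

T1 = [1 0 0 1; 0 1 0 -1; 0 0 1 1; 0 0 0 1]
T2·T1 = [1 0 2 3; 0 1 0 -1; 0 0 1 1; 0 0 0 1]
T3·…·T1 = [1 0 2 3; 0 1 0 -1; 0 0 -1 -1; 0 0 0 1]
T4·…·T1 = [1 0 2 3; -1 1 -2 -4; 0 0 -1 -1; 0 0 0 1]
T5·…·T1 = [-3 0 -6 -9; -3/2 3/2 -3 -6; 0 0 -3/2 -3/2; 0 0 0 1]
det M = 27/4; M⁻¹ = [-1/3 0 4/3 -1; -1/3 2/3 0 1; 0 0 -2/3 -1; 0 0 0 1]
M⁻¹ · (-31, -20, -11/2)ᵀ = (2, -2, 8/3)ᵀ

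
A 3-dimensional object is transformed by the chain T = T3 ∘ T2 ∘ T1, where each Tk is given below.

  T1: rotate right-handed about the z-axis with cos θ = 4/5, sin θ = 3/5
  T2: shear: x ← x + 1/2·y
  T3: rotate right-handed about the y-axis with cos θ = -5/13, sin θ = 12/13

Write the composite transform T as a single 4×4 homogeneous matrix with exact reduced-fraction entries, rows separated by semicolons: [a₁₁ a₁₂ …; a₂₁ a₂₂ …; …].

T1 = [4/5 -3/5 0 0; 3/5 4/5 0 0; 0 0 1 0; 0 0 0 1]
T2·T1 = [11/10 -1/5 0 0; 3/5 4/5 0 0; 0 0 1 0; 0 0 0 1]
T3·…·T1 = [-11/26 1/13 12/13 0; 3/5 4/5 0 0; -66/65 12/65 -5/13 0; 0 0 0 1]

T = [-11/26 1/13 12/13 0; 3/5 4/5 0 0; -66/65 12/65 -5/13 0; 0 0 0 1]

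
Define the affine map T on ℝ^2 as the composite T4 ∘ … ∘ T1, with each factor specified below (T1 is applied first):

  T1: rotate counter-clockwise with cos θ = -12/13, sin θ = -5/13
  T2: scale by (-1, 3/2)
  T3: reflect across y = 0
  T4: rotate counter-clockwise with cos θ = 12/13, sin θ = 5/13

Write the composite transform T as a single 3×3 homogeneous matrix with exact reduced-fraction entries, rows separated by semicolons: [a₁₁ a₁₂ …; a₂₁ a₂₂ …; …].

T = [213/338 -150/169 0; 150/169 191/169 0; 0 0 1]

T1 = [-12/13 5/13 0; -5/13 -12/13 0; 0 0 1]
T2·T1 = [12/13 -5/13 0; -15/26 -18/13 0; 0 0 1]
T3·…·T1 = [12/13 -5/13 0; 15/26 18/13 0; 0 0 1]
T4·…·T1 = [213/338 -150/169 0; 150/169 191/169 0; 0 0 1]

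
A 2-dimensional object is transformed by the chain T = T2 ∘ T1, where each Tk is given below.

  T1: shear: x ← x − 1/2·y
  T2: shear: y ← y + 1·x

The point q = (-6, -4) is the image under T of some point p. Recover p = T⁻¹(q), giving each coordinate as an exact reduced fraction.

p = (-5, 2)

T1 = [1 -1/2 0; 0 1 0; 0 0 1]
T2·T1 = [1 -1/2 0; 1 1/2 0; 0 0 1]
det M = 1; M⁻¹ = [1/2 1/2 0; -1 1 0; 0 0 1]
M⁻¹ · (-6, -4)ᵀ = (-5, 2)ᵀ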